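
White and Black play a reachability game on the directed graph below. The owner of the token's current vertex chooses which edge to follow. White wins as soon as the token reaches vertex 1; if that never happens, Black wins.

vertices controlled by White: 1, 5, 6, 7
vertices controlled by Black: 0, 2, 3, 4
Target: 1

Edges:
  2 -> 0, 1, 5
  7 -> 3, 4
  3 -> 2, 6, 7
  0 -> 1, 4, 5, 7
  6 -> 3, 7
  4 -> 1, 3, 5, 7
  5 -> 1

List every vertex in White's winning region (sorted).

1, 5

A0 = {1}
A1: add {5} — 5 (White) has 5→1.
A2 = A1; e.g. 0 (Black) can still go to 4. Fixed point.
White's winning region = {1, 5}.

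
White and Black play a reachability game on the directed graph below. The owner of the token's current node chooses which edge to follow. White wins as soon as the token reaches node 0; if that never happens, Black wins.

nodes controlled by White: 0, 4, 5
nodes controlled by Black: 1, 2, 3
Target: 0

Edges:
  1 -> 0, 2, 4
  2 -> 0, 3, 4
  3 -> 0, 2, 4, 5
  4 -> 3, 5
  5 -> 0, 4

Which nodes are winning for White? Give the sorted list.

A0 = {0}
A1: add {5} — 5 (White) has 5→0.
A2: add {4} — 4 (White) has 4→5.
A3 = A2; e.g. 1 (Black) can still go to 2. Fixed point.
White's winning region = {0, 4, 5}.

0, 4, 5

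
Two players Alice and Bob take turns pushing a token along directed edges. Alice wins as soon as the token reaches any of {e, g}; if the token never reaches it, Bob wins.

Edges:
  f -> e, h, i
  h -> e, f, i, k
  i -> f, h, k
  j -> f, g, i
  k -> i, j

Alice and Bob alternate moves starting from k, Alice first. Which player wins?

Bob

Track states (vertex, player-to-move).
A0 = {(e,Alice), (e,Bob), (g,Alice), (g,Bob)}
A1: add {(f,Alice), (h,Alice), (j,Alice)}.
A2 = A1; e.g. (f,Bob) stays out. (k,Alice) never enters ⇒ Bob avoids the target.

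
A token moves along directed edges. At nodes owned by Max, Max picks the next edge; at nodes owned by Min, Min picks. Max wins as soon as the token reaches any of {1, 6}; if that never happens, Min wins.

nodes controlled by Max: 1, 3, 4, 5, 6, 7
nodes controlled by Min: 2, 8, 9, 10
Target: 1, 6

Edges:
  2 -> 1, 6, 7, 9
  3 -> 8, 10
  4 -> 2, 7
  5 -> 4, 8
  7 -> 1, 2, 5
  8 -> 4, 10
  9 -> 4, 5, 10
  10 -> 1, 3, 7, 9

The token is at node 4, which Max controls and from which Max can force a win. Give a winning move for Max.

A0 = {1, 6}
A1: add {7} — 7 (Max) has 7→1.
A2: add {4} — 4 (Max) has 4→7.
A3: add {5} — 5 (Max) has 5→4.
A4 = A3; e.g. 2 (Min) can still go to 9. Fixed point.
From 4, successor 7 is in the attractor (rank 1); the other successor 2 is not.

7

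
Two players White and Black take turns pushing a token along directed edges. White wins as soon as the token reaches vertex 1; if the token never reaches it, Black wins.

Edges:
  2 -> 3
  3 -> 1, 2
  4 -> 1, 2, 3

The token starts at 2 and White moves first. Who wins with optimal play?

Track states (vertex, player-to-move).
A0 = {(1,White), (1,Black)}
A1: add {(3,White), (4,White)}.
A2: add {(2,Black)}.
A3 = A2; e.g. (2,White) stays out. (2,White) never enters ⇒ Black avoids the target.

Black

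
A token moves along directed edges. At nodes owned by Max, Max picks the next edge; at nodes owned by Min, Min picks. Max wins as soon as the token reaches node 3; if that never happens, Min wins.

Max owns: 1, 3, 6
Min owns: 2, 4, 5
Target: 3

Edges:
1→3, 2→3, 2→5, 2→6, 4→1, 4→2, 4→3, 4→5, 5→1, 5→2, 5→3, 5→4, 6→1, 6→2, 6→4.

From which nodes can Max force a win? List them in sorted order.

A0 = {3}
A1: add {1} — 1 (Max) has 1→3.
A2: add {6} — 6 (Max) has 6→1.
A3 = A2; e.g. 2 (Min) can still go to 5. Fixed point.
Max's winning region = {1, 3, 6}.

1, 3, 6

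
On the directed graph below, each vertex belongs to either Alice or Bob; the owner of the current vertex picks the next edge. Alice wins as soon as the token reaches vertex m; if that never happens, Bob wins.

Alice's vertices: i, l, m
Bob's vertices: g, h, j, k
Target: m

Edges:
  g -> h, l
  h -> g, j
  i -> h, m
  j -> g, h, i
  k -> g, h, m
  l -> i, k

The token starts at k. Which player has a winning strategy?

Bob

A0 = {m}
A1: add {i} — i (Alice) has i→m.
A2: add {l} — l (Alice) has l→i.
A3 = A2; e.g. g (Bob) can still go to h. Fixed point.
k never enters the attractor, so Bob can avoid the target forever.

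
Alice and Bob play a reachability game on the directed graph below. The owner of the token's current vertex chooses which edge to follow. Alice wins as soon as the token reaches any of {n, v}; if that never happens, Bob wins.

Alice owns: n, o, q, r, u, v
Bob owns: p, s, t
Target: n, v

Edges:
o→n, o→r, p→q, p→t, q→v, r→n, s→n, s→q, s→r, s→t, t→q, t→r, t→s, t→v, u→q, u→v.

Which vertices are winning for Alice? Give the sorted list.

n, o, q, r, u, v

A0 = {n, v}
A1: add {o, q, r, u} — o (Alice) has o→n; q (Alice) has q→v; r (Alice) has r→n; u (Alice) has u→v.
A2 = A1; e.g. p (Bob) can still go to t. Fixed point.
Alice's winning region = {n, o, q, r, u, v}.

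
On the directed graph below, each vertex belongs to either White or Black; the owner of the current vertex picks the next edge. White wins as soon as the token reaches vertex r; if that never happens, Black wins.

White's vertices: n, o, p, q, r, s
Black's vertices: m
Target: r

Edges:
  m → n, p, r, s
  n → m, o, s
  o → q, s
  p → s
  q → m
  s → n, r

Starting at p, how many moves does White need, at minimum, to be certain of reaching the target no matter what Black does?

A0 = {r}
A1: add {s} — s (White) has s→r.
A2: add {n, o, p} — n (White) has n→s; o (White) has o→s; p (White) has p→s.
p enters the attractor at level 2, so White can force the target in 2 moves from there.

2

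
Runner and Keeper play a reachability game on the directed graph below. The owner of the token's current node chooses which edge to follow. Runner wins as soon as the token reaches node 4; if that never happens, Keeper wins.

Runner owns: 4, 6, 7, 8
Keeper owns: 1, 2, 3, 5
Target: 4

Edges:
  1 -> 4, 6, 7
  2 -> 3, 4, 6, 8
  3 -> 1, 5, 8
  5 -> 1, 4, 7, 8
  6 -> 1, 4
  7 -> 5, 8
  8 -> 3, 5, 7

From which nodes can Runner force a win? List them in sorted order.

4, 6

A0 = {4}
A1: add {6} — 6 (Runner) has 6→4.
A2 = A1; e.g. 1 (Keeper) can still go to 7. Fixed point.
Runner's winning region = {4, 6}.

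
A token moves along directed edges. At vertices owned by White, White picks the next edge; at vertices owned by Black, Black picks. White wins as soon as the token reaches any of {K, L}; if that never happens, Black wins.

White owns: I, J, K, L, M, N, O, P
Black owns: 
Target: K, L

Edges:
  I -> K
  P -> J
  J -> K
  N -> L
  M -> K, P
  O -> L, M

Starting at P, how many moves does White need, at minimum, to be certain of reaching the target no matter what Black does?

2

A0 = {K, L}
A1: add {I, J, M, N, O} — I (White) has I→K; J (White) has J→K; M (White) has M→K; N (White) has N→L; O (White) has O→L.
A2: add {P} — P (White) has P→J.
A2 = all vertices. Fixed point.
P enters the attractor at level 2, so White can force the target in 2 moves from there.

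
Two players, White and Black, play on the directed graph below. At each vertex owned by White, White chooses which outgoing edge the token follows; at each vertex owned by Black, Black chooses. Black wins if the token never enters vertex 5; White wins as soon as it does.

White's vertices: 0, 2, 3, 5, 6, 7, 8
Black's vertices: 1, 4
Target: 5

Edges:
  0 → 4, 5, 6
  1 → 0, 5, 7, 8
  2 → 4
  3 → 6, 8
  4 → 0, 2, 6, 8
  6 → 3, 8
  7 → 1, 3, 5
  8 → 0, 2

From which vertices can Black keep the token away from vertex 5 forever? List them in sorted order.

2, 4

A0 = {5}
A1: add {0, 7} — 0 (White) has 0→5; 7 (White) has 7→5.
A2: add {8} — 8 (White) has 8→0.
A3: add {1, 3, 6} — 1 (Black): all of {0, 5, 7, 8} already in; 3 (White) has 3→8; 6 (White) has 6→8.
A4 = A3; e.g. 2 (White) has no edge into A3. Fixed point.
White's attractor = {0, 1, 3, 5, 6, 7, 8}; Black avoids the target exactly from the complement.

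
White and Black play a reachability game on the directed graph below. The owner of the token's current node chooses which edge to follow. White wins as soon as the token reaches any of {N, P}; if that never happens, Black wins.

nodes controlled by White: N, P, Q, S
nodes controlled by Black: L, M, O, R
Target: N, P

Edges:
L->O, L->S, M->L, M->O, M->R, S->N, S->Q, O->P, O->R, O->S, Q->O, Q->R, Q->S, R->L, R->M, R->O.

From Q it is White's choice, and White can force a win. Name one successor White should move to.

A0 = {N, P}
A1: add {S} — S (White) has S→N.
A2: add {Q} — Q (White) has Q→S.
A3 = A2; e.g. L (Black) can still go to O. Fixed point.
From Q, successor S is in the attractor (rank 1); the other successors O, R are not.

S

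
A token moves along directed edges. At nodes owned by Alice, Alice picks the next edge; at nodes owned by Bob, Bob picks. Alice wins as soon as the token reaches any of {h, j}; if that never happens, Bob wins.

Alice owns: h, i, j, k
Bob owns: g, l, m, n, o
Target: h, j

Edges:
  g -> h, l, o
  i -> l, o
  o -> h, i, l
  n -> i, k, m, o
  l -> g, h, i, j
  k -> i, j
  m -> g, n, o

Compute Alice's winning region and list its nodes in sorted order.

A0 = {h, j}
A1: add {k} — k (Alice) has k→j.
A2 = A1; e.g. g (Bob) can still go to l. Fixed point.
Alice's winning region = {h, j, k}.

h, j, k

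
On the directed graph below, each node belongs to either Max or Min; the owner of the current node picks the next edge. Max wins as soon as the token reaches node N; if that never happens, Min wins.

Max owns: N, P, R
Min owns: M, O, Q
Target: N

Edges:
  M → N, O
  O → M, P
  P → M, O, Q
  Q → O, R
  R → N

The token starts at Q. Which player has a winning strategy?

Min

A0 = {N}
A1: add {R} — R (Max) has R→N.
A2 = A1; e.g. M (Min) can still go to O. Fixed point.
Q never enters the attractor, so Min can avoid the target forever.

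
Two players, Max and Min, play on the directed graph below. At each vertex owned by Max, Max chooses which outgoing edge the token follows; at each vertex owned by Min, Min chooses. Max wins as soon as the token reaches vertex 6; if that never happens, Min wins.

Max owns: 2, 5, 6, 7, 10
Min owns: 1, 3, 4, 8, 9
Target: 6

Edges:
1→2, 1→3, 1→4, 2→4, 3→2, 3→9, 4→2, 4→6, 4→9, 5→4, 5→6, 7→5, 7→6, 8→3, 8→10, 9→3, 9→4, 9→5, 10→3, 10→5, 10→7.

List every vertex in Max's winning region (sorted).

5, 6, 7, 10

A0 = {6}
A1: add {5, 7} — 5 (Max) has 5→6; 7 (Max) has 7→6.
A2: add {10} — 10 (Max) has 10→5.
A3 = A2; e.g. 1 (Min) can still go to 2. Fixed point.
Max's winning region = {5, 6, 7, 10}.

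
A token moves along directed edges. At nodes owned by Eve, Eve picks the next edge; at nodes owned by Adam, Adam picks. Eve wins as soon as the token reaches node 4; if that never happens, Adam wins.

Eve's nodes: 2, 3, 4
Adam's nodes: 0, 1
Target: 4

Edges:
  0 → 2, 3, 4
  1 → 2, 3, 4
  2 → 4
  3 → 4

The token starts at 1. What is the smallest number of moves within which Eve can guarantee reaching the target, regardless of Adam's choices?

2

A0 = {4}
A1: add {2, 3} — 2 (Eve) has 2→4; 3 (Eve) has 3→4.
A2: add {0, 1} — 0 (Adam): all of {2, 3, 4} already in; 1 (Adam): all of {2, 3, 4} already in.
A2 = all vertices. Fixed point.
1 enters the attractor at level 2, so Eve can force the target in 2 moves from there.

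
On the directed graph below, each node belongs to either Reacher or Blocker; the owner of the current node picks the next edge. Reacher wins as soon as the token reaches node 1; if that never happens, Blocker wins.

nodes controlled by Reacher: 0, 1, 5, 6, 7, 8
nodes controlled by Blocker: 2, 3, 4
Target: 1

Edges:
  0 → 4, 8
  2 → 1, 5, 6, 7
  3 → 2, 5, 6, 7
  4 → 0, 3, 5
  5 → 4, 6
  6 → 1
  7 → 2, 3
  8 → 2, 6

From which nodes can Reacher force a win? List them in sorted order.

A0 = {1}
A1: add {6} — 6 (Reacher) has 6→1.
A2: add {5, 8} — 5 (Reacher) has 5→6; 8 (Reacher) has 8→6.
A3: add {0} — 0 (Reacher) has 0→8.
A4 = A3; e.g. 2 (Blocker) can still go to 7. Fixed point.
Reacher's winning region = {0, 1, 5, 6, 8}.

0, 1, 5, 6, 8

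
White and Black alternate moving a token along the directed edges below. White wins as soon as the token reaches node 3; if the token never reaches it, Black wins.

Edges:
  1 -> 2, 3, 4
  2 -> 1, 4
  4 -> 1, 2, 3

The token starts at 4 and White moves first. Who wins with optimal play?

White

Track states (vertex, player-to-move).
A0 = {(3,White), (3,Black)}
A1: add {(1,White), (4,White)}.
(4,White) ∈ A1 ⇒ White forces the target.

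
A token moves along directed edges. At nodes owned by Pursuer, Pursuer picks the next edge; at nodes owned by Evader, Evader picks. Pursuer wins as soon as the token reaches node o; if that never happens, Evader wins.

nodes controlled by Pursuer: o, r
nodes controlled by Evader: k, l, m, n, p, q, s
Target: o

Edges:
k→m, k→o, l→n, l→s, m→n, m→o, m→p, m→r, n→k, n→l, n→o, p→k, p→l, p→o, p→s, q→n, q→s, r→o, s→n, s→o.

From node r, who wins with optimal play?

Pursuer

A0 = {o}
A1: add {r} — r (Pursuer) has r→o.
A2 = A1; e.g. k (Evader) can still go to m. Fixed point.
r ∈ A1, so Pursuer can force the target.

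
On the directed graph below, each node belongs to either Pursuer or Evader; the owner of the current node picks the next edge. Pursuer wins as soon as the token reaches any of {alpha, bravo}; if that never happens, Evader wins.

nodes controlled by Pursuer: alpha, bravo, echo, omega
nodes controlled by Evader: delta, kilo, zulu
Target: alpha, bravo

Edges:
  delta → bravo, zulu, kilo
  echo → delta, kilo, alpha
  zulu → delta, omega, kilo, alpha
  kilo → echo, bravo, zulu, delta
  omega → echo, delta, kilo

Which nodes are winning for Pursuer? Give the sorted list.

A0 = {alpha, bravo}
A1: add {echo} — echo (Pursuer) has echo→alpha.
A2: add {omega} — omega (Pursuer) has omega→echo.
A3 = A2; e.g. zulu (Evader) can still go to delta. Fixed point.
Pursuer's winning region = {alpha, bravo, echo, omega}.

alpha, bravo, echo, omega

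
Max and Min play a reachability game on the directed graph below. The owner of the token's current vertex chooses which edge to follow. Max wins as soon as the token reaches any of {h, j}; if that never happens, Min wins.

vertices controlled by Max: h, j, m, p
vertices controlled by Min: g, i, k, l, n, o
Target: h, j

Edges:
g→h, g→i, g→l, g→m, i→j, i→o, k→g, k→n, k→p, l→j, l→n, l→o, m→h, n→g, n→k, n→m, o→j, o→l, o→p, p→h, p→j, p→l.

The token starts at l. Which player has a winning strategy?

Min

A0 = {h, j}
A1: add {m, p} — m (Max) has m→h; p (Max) has p→h.
A2 = A1; e.g. g (Min) can still go to i. Fixed point.
l never enters the attractor, so Min can avoid the target forever.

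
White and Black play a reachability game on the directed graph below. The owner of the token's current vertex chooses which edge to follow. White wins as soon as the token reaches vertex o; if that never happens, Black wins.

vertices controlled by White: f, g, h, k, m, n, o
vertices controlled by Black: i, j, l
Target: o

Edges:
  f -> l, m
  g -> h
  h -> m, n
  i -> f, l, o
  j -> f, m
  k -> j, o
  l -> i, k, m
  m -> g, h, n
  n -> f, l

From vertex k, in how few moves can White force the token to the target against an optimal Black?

1

A0 = {o}
A1: add {k} — k (White) has k→o.
A2 = A1; e.g. f (White) has no edge into A1. Fixed point.
k enters the attractor at level 1, so White can force the target in 1 move from there.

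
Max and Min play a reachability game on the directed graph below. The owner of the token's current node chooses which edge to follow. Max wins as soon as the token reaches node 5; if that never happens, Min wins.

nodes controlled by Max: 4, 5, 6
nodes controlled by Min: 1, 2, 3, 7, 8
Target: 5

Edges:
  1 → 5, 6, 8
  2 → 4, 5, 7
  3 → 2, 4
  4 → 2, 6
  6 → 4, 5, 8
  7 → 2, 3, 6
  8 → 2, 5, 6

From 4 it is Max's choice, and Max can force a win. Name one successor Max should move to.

6

A0 = {5}
A1: add {6} — 6 (Max) has 6→5.
A2: add {4} — 4 (Max) has 4→6.
A3 = A2; e.g. 1 (Min) can still go to 8. Fixed point.
From 4, successor 6 is in the attractor (rank 1); the other successor 2 is not.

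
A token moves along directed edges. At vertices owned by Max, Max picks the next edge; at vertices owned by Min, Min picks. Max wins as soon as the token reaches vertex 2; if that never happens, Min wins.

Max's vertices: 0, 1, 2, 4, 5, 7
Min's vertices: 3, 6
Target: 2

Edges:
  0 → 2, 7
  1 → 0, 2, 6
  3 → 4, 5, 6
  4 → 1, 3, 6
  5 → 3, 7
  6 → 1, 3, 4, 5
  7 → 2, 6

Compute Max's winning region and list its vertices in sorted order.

A0 = {2}
A1: add {0, 1, 7} — 0 (Max) has 0→2; 1 (Max) has 1→2; 7 (Max) has 7→2.
A2: add {4, 5} — 4 (Max) has 4→1; 5 (Max) has 5→7.
A3 = A2; e.g. 3 (Min) can still go to 6. Fixed point.
Max's winning region = {0, 1, 2, 4, 5, 7}.

0, 1, 2, 4, 5, 7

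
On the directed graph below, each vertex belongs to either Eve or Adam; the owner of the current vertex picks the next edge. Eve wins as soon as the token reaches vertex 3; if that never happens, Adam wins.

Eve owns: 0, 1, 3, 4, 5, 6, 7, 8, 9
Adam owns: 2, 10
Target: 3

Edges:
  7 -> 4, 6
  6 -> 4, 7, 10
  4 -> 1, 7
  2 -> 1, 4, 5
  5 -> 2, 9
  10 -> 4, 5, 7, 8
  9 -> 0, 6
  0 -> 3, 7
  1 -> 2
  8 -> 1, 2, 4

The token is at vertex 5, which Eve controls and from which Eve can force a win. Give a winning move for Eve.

A0 = {3}
A1: add {0} — 0 (Eve) has 0→3.
A2: add {9} — 9 (Eve) has 9→0.
A3: add {5} — 5 (Eve) has 5→9.
A4 = A3; e.g. 1 (Eve) has no edge into A3. Fixed point.
From 5, successor 9 is in the attractor (rank 2); the other successor 2 is not.

9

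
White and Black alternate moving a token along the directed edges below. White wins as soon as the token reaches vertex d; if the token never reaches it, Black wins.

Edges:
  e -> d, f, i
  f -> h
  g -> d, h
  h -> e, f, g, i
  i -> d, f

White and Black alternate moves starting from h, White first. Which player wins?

Black

Track states (vertex, player-to-move).
A0 = {(d,White), (d,Black)}
A1: add {(e,White), (g,White), (i,White)}.
A2 = A1; e.g. (e,Black) stays out. (h,White) never enters ⇒ Black avoids the target.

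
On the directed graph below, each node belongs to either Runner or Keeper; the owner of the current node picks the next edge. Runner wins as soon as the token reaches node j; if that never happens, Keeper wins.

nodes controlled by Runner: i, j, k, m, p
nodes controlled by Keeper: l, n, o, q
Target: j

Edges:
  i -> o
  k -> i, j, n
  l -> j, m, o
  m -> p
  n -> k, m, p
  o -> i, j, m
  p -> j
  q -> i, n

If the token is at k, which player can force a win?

Runner

A0 = {j}
A1: add {k, p} — k (Runner) has k→j; p (Runner) has p→j.
k ∈ A1, so Runner can force the target.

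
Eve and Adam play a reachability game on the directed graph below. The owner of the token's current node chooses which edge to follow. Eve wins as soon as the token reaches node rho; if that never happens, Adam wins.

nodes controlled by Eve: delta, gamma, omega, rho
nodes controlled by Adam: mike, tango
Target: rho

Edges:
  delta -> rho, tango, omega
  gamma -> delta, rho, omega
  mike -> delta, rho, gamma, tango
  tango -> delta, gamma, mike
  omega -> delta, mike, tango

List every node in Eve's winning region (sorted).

A0 = {rho}
A1: add {delta, gamma} — delta (Eve) has delta→rho; gamma (Eve) has gamma→rho.
A2: add {omega} — omega (Eve) has omega→delta.
A3 = A2; e.g. mike (Adam) can still go to tango. Fixed point.
Eve's winning region = {delta, gamma, omega, rho}.

delta, gamma, omega, rho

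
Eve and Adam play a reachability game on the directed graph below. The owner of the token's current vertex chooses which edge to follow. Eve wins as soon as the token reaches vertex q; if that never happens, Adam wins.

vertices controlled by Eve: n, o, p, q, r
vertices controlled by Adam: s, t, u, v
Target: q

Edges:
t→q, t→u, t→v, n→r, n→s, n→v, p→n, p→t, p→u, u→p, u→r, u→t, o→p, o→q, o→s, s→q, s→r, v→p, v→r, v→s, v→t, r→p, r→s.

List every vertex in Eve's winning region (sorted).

A0 = {q}
A1: add {o} — o (Eve) has o→q.
A2 = A1; e.g. n (Eve) has no edge into A1. Fixed point.
Eve's winning region = {o, q}.

o, q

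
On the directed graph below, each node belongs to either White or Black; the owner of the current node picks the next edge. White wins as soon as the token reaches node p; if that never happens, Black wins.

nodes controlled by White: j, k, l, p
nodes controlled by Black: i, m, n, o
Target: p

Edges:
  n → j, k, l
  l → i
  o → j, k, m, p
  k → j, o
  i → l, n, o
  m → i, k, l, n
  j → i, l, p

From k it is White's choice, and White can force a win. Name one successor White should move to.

A0 = {p}
A1: add {j} — j (White) has j→p.
A2: add {k} — k (White) has k→j.
A3 = A2; e.g. i (Black) can still go to l. Fixed point.
From k, successor j is in the attractor (rank 1); the other successor o is not.

j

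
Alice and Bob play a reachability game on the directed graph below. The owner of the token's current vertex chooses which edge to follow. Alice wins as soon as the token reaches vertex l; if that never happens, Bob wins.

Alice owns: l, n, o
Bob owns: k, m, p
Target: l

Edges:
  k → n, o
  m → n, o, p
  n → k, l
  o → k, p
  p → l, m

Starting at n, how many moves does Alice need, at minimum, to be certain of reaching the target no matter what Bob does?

1

A0 = {l}
A1: add {n} — n (Alice) has n→l.
A2 = A1; e.g. k (Bob) can still go to o. Fixed point.
n enters the attractor at level 1, so Alice can force the target in 1 move from there.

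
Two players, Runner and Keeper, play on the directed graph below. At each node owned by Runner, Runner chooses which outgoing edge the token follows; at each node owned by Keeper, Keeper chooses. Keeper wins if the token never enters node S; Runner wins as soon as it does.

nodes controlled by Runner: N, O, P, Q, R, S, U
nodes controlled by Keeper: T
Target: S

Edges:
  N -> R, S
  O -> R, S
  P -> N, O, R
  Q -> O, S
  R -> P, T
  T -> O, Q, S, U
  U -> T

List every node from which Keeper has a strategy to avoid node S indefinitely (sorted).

A0 = {S}
A1: add {N, O, Q} — N (Runner) has N→S; O (Runner) has O→S; Q (Runner) has Q→S.
A2: add {P} — P (Runner) has P→N.
A3: add {R} — R (Runner) has R→P.
A4 = A3; e.g. T (Keeper) can still go to U. Fixed point.
Runner's attractor = {N, O, P, Q, R, S}; Keeper avoids the target exactly from the complement.

T, U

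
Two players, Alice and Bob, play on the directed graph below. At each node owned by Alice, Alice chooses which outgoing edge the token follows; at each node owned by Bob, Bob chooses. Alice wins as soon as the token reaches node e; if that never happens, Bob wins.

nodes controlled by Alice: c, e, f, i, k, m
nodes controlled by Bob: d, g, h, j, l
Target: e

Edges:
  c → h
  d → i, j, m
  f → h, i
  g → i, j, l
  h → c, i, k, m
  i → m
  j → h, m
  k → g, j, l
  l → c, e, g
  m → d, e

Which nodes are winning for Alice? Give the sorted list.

A0 = {e}
A1: add {m} — m (Alice) has m→e.
A2: add {i} — i (Alice) has i→m.
A3: add {f} — f (Alice) has f→i.
A4 = A3; e.g. c (Alice) has no edge into A3. Fixed point.
Alice's winning region = {e, f, i, m}.

e, f, i, m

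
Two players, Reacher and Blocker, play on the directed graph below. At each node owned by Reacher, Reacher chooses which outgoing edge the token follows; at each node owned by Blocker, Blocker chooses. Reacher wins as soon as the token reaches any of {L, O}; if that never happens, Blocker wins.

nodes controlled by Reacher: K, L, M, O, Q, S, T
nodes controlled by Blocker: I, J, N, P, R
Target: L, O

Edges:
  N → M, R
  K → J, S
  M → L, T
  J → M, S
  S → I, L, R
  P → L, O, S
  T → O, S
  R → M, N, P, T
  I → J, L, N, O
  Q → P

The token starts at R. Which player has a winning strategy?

A0 = {L, O}
A1: add {M, S, T} — M (Reacher) has M→L; S (Reacher) has S→L; T (Reacher) has T→O.
A2: add {J, K, P} — J (Blocker): all of {M, S} already in; K (Reacher) has K→S; P (Blocker): all of {L, O, S} already in.
A3: add {Q} — Q (Reacher) has Q→P.
A4 = A3; e.g. I (Blocker) can still go to N. Fixed point.
R never enters the attractor, so Blocker can avoid the target forever.

Blocker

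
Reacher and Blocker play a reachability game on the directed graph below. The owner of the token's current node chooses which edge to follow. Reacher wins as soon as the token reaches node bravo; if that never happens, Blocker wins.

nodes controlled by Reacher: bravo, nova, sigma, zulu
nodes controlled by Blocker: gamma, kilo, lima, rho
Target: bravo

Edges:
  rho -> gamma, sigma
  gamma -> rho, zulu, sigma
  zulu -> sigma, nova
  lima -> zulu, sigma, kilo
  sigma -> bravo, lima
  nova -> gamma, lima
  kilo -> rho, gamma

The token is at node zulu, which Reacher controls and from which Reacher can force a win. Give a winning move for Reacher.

A0 = {bravo}
A1: add {sigma} — sigma (Reacher) has sigma→bravo.
A2: add {zulu} — zulu (Reacher) has zulu→sigma.
A3 = A2; e.g. rho (Blocker) can still go to gamma. Fixed point.
From zulu, successor sigma is in the attractor (rank 1); the other successor nova is not.

sigma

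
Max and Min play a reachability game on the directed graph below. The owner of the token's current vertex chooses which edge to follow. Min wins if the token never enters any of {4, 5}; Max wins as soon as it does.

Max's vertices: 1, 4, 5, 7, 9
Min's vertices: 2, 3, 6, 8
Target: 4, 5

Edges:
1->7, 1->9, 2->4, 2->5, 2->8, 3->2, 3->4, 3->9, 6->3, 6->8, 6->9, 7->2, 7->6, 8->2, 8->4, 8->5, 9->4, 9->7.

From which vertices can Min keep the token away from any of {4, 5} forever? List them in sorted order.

A0 = {4, 5}
A1: add {9} — 9 (Max) has 9→4.
A2: add {1} — 1 (Max) has 1→9.
A3 = A2; e.g. 2 (Min) can still go to 8. Fixed point.
Max's attractor = {1, 4, 5, 9}; Min avoids the target exactly from the complement.

2, 3, 6, 7, 8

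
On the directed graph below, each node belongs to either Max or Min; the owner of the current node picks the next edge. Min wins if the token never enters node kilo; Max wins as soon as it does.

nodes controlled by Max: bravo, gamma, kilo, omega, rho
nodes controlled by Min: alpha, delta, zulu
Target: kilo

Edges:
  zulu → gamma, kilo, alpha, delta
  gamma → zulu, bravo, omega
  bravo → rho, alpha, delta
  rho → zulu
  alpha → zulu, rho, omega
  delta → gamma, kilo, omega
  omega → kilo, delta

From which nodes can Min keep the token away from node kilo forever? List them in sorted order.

alpha, rho, zulu

A0 = {kilo}
A1: add {omega} — omega (Max) has omega→kilo.
A2: add {gamma} — gamma (Max) has gamma→omega.
A3: add {delta} — delta (Min): all of {gamma, kilo, omega} already in.
A4: add {bravo} — bravo (Max) has bravo→delta.
A5 = A4; e.g. zulu (Min) can still go to alpha. Fixed point.
Max's attractor = {bravo, delta, gamma, kilo, omega}; Min avoids the target exactly from the complement.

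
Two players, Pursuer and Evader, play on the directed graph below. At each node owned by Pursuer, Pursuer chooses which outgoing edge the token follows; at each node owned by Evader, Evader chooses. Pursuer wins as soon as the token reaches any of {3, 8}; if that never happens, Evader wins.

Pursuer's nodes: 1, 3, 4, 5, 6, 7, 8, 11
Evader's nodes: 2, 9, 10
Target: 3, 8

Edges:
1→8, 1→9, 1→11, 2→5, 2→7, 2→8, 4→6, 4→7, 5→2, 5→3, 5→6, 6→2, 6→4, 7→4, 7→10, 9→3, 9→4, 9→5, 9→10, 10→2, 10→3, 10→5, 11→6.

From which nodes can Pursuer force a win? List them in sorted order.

1, 3, 5, 8

A0 = {3, 8}
A1: add {1, 5} — 1 (Pursuer) has 1→8; 5 (Pursuer) has 5→3.
A2 = A1; e.g. 2 (Evader) can still go to 7. Fixed point.
Pursuer's winning region = {1, 3, 5, 8}.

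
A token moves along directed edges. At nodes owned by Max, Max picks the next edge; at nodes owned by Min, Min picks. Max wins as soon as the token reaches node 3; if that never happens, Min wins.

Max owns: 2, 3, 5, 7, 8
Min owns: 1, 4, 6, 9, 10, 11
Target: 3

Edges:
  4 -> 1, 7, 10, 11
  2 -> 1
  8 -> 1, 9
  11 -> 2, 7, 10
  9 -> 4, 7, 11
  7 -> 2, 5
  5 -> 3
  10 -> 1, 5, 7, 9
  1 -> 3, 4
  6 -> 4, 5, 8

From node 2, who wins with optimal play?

A0 = {3}
A1: add {5} — 5 (Max) has 5→3.
A2: add {7} — 7 (Max) has 7→5.
A3 = A2; e.g. 1 (Min) can still go to 4. Fixed point.
2 never enters the attractor, so Min can avoid the target forever.

Min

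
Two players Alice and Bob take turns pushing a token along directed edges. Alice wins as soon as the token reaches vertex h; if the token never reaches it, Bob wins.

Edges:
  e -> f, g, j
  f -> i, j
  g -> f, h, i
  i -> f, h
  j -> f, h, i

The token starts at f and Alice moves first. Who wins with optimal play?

Bob

Track states (vertex, player-to-move).
A0 = {(h,Alice), (h,Bob)}
A1: add {(g,Alice), (i,Alice), (j,Alice)}.
A2: add {(f,Bob)}.
A3: add {(e,Alice)}.
A4 = A3; e.g. (e,Bob) stays out. (f,Alice) never enters ⇒ Bob avoids the target.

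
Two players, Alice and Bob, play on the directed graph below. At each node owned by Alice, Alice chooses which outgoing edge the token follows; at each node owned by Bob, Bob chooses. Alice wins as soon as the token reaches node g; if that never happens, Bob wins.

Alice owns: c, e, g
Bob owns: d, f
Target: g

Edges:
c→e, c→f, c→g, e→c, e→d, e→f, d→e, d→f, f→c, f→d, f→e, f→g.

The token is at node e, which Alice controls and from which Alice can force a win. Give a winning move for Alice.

c

A0 = {g}
A1: add {c} — c (Alice) has c→g.
A2: add {e} — e (Alice) has e→c.
A3 = A2; e.g. d (Bob) can still go to f. Fixed point.
From e, successor c is in the attractor (rank 1); the other successors d, f are not.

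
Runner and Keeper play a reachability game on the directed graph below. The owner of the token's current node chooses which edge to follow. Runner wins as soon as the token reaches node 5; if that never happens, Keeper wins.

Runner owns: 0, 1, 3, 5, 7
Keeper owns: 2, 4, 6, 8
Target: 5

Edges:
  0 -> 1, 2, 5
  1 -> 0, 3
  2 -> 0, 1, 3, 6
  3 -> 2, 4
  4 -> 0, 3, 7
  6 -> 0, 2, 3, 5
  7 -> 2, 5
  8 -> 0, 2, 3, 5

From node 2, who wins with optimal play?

A0 = {5}
A1: add {0, 7} — 0 (Runner) has 0→5; 7 (Runner) has 7→5.
A2: add {1} — 1 (Runner) has 1→0.
A3 = A2; e.g. 2 (Keeper) can still go to 3. Fixed point.
2 never enters the attractor, so Keeper can avoid the target forever.

Keeper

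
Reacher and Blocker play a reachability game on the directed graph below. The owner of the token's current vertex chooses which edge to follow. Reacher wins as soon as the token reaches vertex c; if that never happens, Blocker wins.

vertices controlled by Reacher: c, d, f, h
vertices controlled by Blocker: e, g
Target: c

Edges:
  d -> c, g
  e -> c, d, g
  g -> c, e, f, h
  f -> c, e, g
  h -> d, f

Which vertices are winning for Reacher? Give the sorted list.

A0 = {c}
A1: add {d, f} — d (Reacher) has d→c; f (Reacher) has f→c.
A2: add {h} — h (Reacher) has h→d.
A3 = A2; e.g. e (Blocker) can still go to g. Fixed point.
Reacher's winning region = {c, d, f, h}.

c, d, f, h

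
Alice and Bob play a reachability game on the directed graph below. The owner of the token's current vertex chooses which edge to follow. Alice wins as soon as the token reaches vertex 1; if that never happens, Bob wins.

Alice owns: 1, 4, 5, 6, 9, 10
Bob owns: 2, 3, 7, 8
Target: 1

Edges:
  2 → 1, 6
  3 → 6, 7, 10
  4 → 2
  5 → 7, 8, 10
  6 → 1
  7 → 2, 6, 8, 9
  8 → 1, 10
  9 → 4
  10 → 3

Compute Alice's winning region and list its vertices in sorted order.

1, 2, 4, 6, 9

A0 = {1}
A1: add {6} — 6 (Alice) has 6→1.
A2: add {2} — 2 (Bob): all of {1, 6} already in.
A3: add {4} — 4 (Alice) has 4→2.
A4: add {9} — 9 (Alice) has 9→4.
A5 = A4; e.g. 3 (Bob) can still go to 7. Fixed point.
Alice's winning region = {1, 2, 4, 6, 9}.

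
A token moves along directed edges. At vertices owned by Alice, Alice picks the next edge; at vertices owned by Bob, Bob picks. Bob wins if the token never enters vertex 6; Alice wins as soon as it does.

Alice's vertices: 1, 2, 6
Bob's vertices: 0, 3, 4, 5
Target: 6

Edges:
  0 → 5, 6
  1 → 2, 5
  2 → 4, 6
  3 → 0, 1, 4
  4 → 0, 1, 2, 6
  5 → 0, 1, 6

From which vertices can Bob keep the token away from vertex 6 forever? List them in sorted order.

0, 3, 4, 5

A0 = {6}
A1: add {2} — 2 (Alice) has 2→6.
A2: add {1} — 1 (Alice) has 1→2.
A3 = A2; e.g. 0 (Bob) can still go to 5. Fixed point.
Alice's attractor = {1, 2, 6}; Bob avoids the target exactly from the complement.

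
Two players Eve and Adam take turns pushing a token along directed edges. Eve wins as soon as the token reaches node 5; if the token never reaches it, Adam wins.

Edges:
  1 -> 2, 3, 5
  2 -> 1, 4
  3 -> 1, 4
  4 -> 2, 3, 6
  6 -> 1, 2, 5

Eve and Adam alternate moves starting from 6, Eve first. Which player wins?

Eve

Track states (vertex, player-to-move).
A0 = {(5,Eve), (5,Adam)}
A1: add {(1,Eve), (6,Eve)}.
(6,Eve) ∈ A1 ⇒ Eve forces the target.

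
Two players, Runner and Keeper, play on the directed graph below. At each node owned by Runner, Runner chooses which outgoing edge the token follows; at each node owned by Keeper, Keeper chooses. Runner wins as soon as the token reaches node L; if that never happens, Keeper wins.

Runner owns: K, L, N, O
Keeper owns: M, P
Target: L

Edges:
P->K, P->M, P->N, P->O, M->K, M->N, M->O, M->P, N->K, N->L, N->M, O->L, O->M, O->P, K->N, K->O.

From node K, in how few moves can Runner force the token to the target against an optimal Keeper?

A0 = {L}
A1: add {N, O} — N (Runner) has N→L; O (Runner) has O→L.
A2: add {K} — K (Runner) has K→N.
A3 = A2; e.g. M (Keeper) can still go to P. Fixed point.
K enters the attractor at level 2, so Runner can force the target in 2 moves from there.

2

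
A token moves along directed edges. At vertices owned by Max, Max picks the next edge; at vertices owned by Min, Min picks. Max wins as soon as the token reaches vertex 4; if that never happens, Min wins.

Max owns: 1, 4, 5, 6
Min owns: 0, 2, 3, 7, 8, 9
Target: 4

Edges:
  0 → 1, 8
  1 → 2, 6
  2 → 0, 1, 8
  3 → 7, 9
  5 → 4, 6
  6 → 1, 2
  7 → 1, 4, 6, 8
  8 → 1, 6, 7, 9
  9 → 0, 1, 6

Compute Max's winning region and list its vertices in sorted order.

4, 5

A0 = {4}
A1: add {5} — 5 (Max) has 5→4.
A2 = A1; e.g. 0 (Min) can still go to 1. Fixed point.
Max's winning region = {4, 5}.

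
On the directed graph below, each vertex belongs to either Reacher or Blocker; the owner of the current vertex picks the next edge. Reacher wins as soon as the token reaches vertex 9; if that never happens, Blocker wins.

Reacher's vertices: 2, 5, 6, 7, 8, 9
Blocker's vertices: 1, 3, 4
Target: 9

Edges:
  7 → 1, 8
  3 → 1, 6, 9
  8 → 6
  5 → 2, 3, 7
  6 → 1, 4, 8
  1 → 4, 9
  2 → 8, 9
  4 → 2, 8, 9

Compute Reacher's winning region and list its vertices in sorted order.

A0 = {9}
A1: add {2} — 2 (Reacher) has 2→9.
A2: add {5} — 5 (Reacher) has 5→2.
A3 = A2; e.g. 1 (Blocker) can still go to 4. Fixed point.
Reacher's winning region = {2, 5, 9}.

2, 5, 9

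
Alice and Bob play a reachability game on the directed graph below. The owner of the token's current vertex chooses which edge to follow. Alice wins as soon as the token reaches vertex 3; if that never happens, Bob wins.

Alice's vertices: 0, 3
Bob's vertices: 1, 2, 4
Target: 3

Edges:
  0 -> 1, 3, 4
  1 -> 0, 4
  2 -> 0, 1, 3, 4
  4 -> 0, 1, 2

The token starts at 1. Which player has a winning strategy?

A0 = {3}
A1: add {0} — 0 (Alice) has 0→3.
A2 = A1; e.g. 1 (Bob) can still go to 4. Fixed point.
1 never enters the attractor, so Bob can avoid the target forever.

Bob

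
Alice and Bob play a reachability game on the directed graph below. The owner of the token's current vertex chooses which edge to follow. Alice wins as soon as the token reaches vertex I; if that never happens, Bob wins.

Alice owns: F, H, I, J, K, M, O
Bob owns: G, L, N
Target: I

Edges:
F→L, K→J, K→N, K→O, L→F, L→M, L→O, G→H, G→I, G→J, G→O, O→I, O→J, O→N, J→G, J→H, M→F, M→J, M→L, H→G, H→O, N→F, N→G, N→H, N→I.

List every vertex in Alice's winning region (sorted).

A0 = {I}
A1: add {O} — O (Alice) has O→I.
A2: add {H, K} — H (Alice) has H→O; K (Alice) has K→O.
A3: add {J} — J (Alice) has J→H.
A4: add {G, M} — G (Bob): all of {H, I, J, O} already in; M (Alice) has M→J.
A5 = A4; e.g. F (Alice) has no edge into A4. Fixed point.
Alice's winning region = {G, H, I, J, K, M, O}.

G, H, I, J, K, M, O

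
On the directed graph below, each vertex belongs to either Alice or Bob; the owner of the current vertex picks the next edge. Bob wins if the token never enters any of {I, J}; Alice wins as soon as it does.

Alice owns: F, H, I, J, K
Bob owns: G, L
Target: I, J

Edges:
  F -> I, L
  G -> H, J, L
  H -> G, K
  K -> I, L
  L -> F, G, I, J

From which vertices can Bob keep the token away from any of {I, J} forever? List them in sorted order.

A0 = {I, J}
A1: add {F, K} — F (Alice) has F→I; K (Alice) has K→I.
A2: add {H} — H (Alice) has H→K.
A3 = A2; e.g. G (Bob) can still go to L. Fixed point.
Alice's attractor = {F, H, I, J, K}; Bob avoids the target exactly from the complement.

G, L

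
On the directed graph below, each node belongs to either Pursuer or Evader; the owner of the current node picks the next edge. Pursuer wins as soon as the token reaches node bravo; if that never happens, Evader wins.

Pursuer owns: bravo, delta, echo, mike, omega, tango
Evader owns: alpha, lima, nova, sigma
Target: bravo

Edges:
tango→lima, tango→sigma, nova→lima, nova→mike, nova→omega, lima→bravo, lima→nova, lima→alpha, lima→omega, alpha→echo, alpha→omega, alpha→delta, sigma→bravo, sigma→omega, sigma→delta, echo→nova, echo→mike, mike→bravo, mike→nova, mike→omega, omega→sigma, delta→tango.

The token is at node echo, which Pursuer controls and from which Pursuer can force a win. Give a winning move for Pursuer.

A0 = {bravo}
A1: add {mike} — mike (Pursuer) has mike→bravo.
A2: add {echo} — echo (Pursuer) has echo→mike.
A3 = A2; e.g. tango (Pursuer) has no edge into A2. Fixed point.
From echo, successor mike is in the attractor (rank 1); the other successor nova is not.

mike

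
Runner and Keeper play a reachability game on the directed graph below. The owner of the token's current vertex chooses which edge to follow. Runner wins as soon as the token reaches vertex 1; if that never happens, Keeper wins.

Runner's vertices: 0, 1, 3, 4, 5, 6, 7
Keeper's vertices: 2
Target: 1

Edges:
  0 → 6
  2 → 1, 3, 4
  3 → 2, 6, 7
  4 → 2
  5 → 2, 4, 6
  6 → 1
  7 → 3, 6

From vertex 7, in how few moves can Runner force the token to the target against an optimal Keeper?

A0 = {1}
A1: add {6} — 6 (Runner) has 6→1.
A2: add {0, 3, 5, 7} — 0 (Runner) has 0→6; 3 (Runner) has 3→6; 5 (Runner) has 5→6; 7 (Runner) has 7→6.
A3 = A2; e.g. 2 (Keeper) can still go to 4. Fixed point.
7 enters the attractor at level 2, so Runner can force the target in 2 moves from there.

2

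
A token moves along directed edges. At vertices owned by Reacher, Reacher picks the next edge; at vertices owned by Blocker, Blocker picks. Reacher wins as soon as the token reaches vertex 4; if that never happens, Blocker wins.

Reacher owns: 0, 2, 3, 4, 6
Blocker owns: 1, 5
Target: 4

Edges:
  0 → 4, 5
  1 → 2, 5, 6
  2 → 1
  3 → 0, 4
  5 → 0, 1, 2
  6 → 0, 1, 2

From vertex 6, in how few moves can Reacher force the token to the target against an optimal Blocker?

2

A0 = {4}
A1: add {0, 3} — 0 (Reacher) has 0→4; 3 (Reacher) has 3→4.
A2: add {6} — 6 (Reacher) has 6→0.
A3 = A2; e.g. 1 (Blocker) can still go to 2. Fixed point.
6 enters the attractor at level 2, so Reacher can force the target in 2 moves from there.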